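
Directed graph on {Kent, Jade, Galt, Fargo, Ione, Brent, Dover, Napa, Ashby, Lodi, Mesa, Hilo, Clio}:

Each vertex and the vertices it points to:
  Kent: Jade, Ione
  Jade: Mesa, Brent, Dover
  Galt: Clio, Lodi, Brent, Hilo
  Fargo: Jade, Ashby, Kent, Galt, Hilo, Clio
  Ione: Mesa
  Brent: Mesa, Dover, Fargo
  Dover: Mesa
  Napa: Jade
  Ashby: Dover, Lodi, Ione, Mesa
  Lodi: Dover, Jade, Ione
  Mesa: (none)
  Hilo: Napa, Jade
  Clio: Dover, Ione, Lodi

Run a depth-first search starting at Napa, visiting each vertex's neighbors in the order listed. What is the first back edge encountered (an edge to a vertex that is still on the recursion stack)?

Fargo->Jade

DFS from Napa (visiting each vertex's neighbors in the order listed); mark gray on enter, black on exit:
Napa gray
  Jade gray
    Mesa gray
    Mesa black
    Brent gray
      Brent→Mesa: Mesa black — skip
      Dover gray
        Dover→Mesa: Mesa black — skip
      Dover black
      Fargo gray
        Fargo→Jade: Jade is gray → back edge
First back edge: Fargo → Jade.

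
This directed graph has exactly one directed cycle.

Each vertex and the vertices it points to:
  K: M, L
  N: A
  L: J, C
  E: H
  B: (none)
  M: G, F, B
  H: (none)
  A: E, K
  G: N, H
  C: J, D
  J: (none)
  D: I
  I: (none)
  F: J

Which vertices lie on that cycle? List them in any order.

A, G, K, M, N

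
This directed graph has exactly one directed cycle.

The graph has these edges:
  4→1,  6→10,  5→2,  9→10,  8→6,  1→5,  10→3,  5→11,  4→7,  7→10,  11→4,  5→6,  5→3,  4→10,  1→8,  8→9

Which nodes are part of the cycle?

1, 4, 5, 11

DFS with gray/black marking from 4:
4 gray
  1 gray
    8 gray
      6 gray
        10 gray
          3 gray
          3 black
        10 black
      6 black
      9 gray
        9→10: 10 black — skip
      9 black
    8 black
    5 gray
      5→6: 6 black — skip
      2 gray
      2 black
      11 gray
        11→4: 4 is gray → back edge
Back edge closes the cycle 4 → 1 → 5 → 11 → 4; its vertices are {1, 4, 5, 11}.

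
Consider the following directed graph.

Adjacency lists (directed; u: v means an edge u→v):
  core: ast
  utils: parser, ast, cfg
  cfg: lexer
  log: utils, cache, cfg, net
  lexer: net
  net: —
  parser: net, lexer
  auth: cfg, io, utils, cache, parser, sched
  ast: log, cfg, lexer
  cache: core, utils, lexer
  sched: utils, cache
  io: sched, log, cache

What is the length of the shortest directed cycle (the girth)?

3

For each vertex v, BFS finds the shortest path from v back to v.
The shortest such closed walk is utils → ast → log → utils, length 3.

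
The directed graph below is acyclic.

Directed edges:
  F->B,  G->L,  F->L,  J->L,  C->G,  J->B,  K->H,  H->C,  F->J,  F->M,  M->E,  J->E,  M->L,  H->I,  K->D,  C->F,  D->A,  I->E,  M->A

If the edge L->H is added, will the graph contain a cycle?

Yes

Adding L→H creates a cycle iff H can already reach L.
Path from H: H → C → F → L.
So H → … → L → H is a cycle.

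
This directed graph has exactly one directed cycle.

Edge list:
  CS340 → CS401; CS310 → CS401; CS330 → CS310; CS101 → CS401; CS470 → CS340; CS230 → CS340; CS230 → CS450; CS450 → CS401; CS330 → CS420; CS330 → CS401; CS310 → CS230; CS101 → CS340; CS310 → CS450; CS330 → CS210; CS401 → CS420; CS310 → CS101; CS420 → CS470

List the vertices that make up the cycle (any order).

DFS with gray/black marking from CS420:
CS420 gray
  CS470 gray
    CS340 gray
      CS401 gray
        CS401→CS420: CS420 is gray → back edge
Back edge closes the cycle CS420 → CS470 → CS340 → CS401 → CS420; its vertices are {CS340, CS401, CS420, CS470}.

CS340, CS401, CS420, CS470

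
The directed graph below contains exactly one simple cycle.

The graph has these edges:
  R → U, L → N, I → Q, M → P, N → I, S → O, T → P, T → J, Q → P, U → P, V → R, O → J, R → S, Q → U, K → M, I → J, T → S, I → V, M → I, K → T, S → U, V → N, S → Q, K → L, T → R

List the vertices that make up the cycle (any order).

I, N, V

DFS with gray/black marking from I:
I gray
  V gray
    R gray
      S gray
        U gray
          P gray
          P black
        U black
        Q gray
          Q→P: P black — skip
          Q→U: U black — skip
        Q black
        O gray
          J gray
          J black
        O black
      S black
      R→U: U black — skip
    R black
    N gray
      N→I: I is gray → back edge
Back edge closes the cycle I → V → N → I; its vertices are {I, N, V}.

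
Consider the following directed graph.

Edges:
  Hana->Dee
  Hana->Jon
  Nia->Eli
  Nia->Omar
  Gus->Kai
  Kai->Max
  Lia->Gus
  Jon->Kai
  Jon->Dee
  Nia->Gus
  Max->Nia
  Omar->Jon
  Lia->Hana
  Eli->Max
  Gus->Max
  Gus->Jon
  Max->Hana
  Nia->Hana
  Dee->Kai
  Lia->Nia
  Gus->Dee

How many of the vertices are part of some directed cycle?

A vertex is on a directed cycle iff it belongs to a strongly connected component of size ≥ 2 (or has a self-loop).
The vertices on cycles are {Dee, Eli, Gus, Jon, Kai, Max, Nia, Hana, Omar} — 9 in total.

9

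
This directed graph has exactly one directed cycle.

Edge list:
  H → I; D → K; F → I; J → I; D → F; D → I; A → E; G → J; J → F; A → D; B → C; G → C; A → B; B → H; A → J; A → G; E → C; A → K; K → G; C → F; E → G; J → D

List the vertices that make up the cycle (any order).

DFS with gray/black marking from D:
D gray
  I gray
  I black
  F gray
    F→I: I black — skip
  F black
  K gray
    G gray
      C gray
        C→F: F black — skip
      C black
      J gray
        J→I: I black — skip
        J→F: F black — skip
        J→D: D is gray → back edge
Back edge closes the cycle D → K → G → J → D; its vertices are {D, G, J, K}.

D, G, J, K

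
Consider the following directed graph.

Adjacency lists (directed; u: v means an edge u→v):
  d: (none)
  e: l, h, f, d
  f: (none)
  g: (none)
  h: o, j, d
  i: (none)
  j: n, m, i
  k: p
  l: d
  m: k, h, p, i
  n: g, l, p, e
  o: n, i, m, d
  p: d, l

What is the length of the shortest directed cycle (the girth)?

3

For each vertex v, BFS finds the shortest path from v back to v.
The shortest such closed walk is h → o → m → h, length 3.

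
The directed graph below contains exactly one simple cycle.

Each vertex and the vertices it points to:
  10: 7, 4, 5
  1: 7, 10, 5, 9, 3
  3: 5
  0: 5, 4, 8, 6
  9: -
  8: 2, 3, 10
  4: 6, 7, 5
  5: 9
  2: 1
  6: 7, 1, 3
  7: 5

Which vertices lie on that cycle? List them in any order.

1, 4, 6, 10

DFS with gray/black marking from 10:
10 gray
  7 gray
    5 gray
      9 gray
      9 black
    5 black
  7 black
  4 gray
    6 gray
      6→7: 7 black — skip
      1 gray
        1→7: 7 black — skip
        1→10: 10 is gray → back edge
Back edge closes the cycle 10 → 4 → 6 → 1 → 10; its vertices are {1, 4, 6, 10}.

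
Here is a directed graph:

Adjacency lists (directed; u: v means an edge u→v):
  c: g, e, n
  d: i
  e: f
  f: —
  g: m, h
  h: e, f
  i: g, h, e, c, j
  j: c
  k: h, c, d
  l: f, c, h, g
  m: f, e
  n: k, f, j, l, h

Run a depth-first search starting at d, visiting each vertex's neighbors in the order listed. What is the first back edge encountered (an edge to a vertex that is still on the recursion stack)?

k->c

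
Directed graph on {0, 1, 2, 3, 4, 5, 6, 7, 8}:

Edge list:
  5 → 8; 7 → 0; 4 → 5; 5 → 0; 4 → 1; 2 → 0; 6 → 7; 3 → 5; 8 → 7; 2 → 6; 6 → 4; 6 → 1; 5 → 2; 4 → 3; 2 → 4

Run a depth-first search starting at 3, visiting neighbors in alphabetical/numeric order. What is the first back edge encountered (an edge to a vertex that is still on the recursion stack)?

4→3

DFS from 3 (visiting neighbors in alphabetical/numeric order); mark gray on enter, black on exit:
3 gray
  5 gray
    0 gray
    0 black
    2 gray
      2→0: 0 black — skip
      4 gray
        1 gray
        1 black
        4→3: 3 is gray → back edge
First back edge: 4 → 3.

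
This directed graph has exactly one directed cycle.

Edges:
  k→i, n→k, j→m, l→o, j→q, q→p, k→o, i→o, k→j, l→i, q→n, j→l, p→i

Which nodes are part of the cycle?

DFS with gray/black marking from j:
j gray
  m gray
  m black
  l gray
    o gray
    o black
    i gray
      i→o: o black — skip
    i black
  l black
  q gray
    n gray
      k gray
        k→j: j is gray → back edge
Back edge closes the cycle j → q → n → k → j; its vertices are {j, k, n, q}.

j, k, n, q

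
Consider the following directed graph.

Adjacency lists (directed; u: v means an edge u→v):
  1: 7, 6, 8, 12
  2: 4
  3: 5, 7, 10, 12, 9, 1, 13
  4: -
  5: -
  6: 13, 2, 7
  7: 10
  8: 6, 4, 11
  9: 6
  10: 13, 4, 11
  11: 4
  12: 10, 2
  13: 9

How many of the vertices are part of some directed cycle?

A vertex is on a directed cycle iff it belongs to a strongly connected component of size ≥ 2 (or has a self-loop).
The vertices on cycles are {6, 7, 9, 10, 13} — 5 in total.

5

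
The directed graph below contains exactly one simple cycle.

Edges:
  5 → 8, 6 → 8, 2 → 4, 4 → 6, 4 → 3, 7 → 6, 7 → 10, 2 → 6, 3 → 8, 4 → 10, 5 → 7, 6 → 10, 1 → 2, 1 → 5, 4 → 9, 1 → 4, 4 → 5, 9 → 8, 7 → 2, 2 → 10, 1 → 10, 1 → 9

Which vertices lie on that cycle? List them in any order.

2, 4, 5, 7

DFS with gray/black marking from 4:
4 gray
  3 gray
    8 gray
    8 black
  3 black
  6 gray
    10 gray
    10 black
    6→8: 8 black — skip
  6 black
  9 gray
    9→8: 8 black — skip
  9 black
  4→10: 10 black — skip
  5 gray
    5→8: 8 black — skip
    7 gray
      7→10: 10 black — skip
      7→6: 6 black — skip
      2 gray
        2→6: 6 black — skip
        2→4: 4 is gray → back edge
Back edge closes the cycle 4 → 5 → 7 → 2 → 4; its vertices are {2, 4, 5, 7}.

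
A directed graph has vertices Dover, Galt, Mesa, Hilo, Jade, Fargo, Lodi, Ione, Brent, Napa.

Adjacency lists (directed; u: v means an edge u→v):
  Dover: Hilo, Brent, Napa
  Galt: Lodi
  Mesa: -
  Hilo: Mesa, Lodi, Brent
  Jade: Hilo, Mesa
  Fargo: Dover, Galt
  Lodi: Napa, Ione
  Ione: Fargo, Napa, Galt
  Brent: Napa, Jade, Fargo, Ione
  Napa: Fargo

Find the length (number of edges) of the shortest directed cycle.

For each vertex v, BFS finds the shortest path from v back to v.
The shortest such closed walk is Dover → Napa → Fargo → Dover, length 3.

3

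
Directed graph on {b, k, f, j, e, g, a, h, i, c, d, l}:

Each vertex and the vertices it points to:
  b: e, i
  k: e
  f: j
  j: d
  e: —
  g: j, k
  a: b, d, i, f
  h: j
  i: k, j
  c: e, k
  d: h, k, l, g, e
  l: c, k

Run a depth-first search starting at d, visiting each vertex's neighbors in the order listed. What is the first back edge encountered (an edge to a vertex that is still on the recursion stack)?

j->d

DFS from d (visiting each vertex's neighbors in the order listed); mark gray on enter, black on exit:
d gray
  h gray
    j gray
      j→d: d is gray → back edge
First back edge: j → d.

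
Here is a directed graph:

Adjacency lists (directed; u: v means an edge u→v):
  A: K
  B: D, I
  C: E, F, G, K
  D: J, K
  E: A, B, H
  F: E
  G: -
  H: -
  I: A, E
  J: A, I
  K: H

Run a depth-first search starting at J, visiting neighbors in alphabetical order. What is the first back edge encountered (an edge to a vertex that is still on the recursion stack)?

D→J

DFS from J (visiting neighbors in alphabetical order); mark gray on enter, black on exit:
J gray
  A gray
    K gray
      H gray
      H black
    K black
  A black
  I gray
    I→A: A black — skip
    E gray
      E→A: A black — skip
      B gray
        D gray
          D→J: J is gray → back edge
First back edge: D → J.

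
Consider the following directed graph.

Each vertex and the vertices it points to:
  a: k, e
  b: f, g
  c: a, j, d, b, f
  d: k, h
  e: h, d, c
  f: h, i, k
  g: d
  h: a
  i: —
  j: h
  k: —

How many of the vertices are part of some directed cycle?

9

A vertex is on a directed cycle iff it belongs to a strongly connected component of size ≥ 2 (or has a self-loop).
The vertices on cycles are {a, b, c, d, e, f, g, h, j} — 9 in total.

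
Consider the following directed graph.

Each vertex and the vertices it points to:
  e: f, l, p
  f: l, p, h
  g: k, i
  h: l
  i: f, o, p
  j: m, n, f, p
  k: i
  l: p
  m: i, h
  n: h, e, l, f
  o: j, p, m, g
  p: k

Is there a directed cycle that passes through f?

f is on a cycle iff f can reach itself via ≥1 edge.
f → p → k → i → f — yes.

Yes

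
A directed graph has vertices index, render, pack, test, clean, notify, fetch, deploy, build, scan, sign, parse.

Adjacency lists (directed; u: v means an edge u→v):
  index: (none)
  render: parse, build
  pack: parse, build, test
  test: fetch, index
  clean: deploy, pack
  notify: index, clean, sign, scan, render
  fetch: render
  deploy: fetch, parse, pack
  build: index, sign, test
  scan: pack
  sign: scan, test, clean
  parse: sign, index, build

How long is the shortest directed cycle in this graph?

For each vertex v, BFS finds the shortest path from v back to v.
The shortest such closed walk is scan → pack → build → sign → scan, length 4.

4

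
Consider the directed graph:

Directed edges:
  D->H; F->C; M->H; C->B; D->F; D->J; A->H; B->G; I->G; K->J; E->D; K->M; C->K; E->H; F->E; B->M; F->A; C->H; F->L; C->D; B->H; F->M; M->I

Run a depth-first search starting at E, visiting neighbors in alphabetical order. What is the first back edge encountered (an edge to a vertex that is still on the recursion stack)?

DFS from E (visiting neighbors in alphabetical order); mark gray on enter, black on exit:
E gray
  D gray
    F gray
      A gray
        H gray
        H black
      A black
      C gray
        B gray
          G gray
          G black
          B→H: H black — skip
          M gray
            M→H: H black — skip
            I gray
              I→G: G black — skip
            I black
          M black
        B black
        C→D: D is gray → back edge
First back edge: C → D.

C->D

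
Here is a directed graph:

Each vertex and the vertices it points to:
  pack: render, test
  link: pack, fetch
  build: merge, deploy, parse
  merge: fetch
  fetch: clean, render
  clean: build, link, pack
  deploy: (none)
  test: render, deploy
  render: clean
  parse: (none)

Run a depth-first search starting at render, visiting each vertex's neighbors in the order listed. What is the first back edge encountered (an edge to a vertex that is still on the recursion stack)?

fetch->clean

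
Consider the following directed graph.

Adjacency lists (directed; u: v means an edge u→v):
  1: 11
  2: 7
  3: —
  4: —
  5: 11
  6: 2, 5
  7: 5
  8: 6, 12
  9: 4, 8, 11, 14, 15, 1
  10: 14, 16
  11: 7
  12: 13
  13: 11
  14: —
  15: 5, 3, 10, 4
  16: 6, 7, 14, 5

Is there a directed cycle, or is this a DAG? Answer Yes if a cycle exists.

Yes

DFS with white/gray/black marking, starting from 8:
8 gray
  6 gray
    2 gray
      7 gray
        5 gray
          11 gray
            11→7: 7 is gray → back edge
Back edge found, so a cycle exists: 7 → 5 → 11 → 7.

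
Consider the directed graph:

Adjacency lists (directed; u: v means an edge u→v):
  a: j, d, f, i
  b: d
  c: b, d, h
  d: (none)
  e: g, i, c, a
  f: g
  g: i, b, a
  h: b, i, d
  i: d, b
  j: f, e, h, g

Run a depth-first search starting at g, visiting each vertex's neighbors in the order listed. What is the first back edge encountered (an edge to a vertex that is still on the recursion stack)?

f->g

DFS from g (visiting each vertex's neighbors in the order listed); mark gray on enter, black on exit:
g gray
  i gray
    d gray
    d black
    b gray
      b→d: d black — skip
    b black
  i black
  g→b: b black — skip
  a gray
    j gray
      f gray
        f→g: g is gray → back edge
First back edge: f → g.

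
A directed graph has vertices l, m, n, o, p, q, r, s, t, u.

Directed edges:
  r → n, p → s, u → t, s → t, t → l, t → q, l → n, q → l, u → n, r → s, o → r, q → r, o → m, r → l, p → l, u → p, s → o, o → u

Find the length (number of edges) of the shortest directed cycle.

For each vertex v, BFS finds the shortest path from v back to v.
The shortest such closed walk is s → o → r → s, length 3.

3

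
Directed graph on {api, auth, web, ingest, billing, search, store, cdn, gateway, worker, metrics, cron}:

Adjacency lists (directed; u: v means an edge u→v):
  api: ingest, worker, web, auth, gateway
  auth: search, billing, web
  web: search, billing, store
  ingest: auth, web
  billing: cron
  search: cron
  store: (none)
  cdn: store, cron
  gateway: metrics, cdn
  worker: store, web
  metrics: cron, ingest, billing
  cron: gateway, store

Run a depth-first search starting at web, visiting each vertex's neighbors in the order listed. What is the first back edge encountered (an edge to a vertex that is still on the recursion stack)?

metrics->cron

DFS from web (visiting each vertex's neighbors in the order listed); mark gray on enter, black on exit:
web gray
  search gray
    cron gray
      gateway gray
        metrics gray
          metrics→cron: cron is gray → back edge
First back edge: metrics → cron.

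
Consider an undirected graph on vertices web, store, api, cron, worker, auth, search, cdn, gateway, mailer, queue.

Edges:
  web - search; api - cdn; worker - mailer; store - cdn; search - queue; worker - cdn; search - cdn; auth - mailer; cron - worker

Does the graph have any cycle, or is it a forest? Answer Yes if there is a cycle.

No

DFS, tracking each vertex's parent; an edge to a visited non-parent vertex closes a cycle.
Start from auth:
visit auth (parent –)
  visit mailer (parent auth)
    mailer–auth: parent, skip
    visit worker (parent mailer)
      visit cron (parent worker)
        cron–worker: parent, skip
      worker–mailer: parent, skip
      visit cdn (parent worker)
        visit api (parent cdn)
          api–cdn: parent, skip
        visit search (parent cdn)
          search–cdn: parent, skip
          visit queue (parent search)
            queue–search: parent, skip
          visit web (parent search)
            web–search: parent, skip
        visit store (parent cdn)
          store–cdn: parent, skip
        cdn–worker: parent, skip
visit gateway (parent –)
No non-parent visited neighbor found — the graph is a forest.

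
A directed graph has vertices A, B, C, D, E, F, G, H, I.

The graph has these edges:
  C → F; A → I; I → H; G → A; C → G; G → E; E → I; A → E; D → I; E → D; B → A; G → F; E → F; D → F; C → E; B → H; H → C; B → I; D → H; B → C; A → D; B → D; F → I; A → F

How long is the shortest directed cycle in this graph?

For each vertex v, BFS finds the shortest path from v back to v.
The shortest such closed walk is C → F → I → H → C, length 4.

4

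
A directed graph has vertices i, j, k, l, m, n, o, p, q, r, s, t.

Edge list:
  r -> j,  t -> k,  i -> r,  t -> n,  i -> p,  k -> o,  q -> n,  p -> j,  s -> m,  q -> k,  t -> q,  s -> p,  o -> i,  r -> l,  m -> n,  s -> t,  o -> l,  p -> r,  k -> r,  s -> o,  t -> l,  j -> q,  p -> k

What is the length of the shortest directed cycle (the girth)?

For each vertex v, BFS finds the shortest path from v back to v.
The shortest such closed walk is o → i → p → k → o, length 4.

4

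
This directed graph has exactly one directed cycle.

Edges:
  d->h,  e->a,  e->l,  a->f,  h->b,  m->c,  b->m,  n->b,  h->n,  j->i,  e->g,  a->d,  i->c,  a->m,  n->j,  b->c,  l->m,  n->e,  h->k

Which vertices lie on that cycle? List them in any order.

a, d, e, h, n

DFS with gray/black marking from h:
h gray
  k gray
  k black
  b gray
    m gray
      c gray
      c black
    m black
    b→c: c black — skip
  b black
  n gray
    e gray
      a gray
        a→m: m black — skip
        f gray
        f black
        d gray
          d→h: h is gray → back edge
Back edge closes the cycle h → n → e → a → d → h; its vertices are {a, d, e, h, n}.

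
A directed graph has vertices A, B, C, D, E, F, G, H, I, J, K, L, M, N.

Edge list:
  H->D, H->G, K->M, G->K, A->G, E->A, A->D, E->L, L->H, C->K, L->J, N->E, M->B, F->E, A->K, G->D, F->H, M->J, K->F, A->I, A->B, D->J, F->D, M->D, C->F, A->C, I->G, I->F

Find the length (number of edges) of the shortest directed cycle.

4

For each vertex v, BFS finds the shortest path from v back to v.
The shortest such closed walk is E → A → I → F → E, length 4.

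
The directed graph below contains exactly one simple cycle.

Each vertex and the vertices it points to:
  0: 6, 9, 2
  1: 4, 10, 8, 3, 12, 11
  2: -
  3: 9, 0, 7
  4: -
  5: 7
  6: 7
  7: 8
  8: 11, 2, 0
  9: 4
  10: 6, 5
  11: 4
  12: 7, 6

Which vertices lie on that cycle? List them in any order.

0, 6, 7, 8

DFS with gray/black marking from 8:
8 gray
  11 gray
    4 gray
    4 black
  11 black
  2 gray
  2 black
  0 gray
    6 gray
      7 gray
        7→8: 8 is gray → back edge
Back edge closes the cycle 8 → 0 → 6 → 7 → 8; its vertices are {0, 6, 7, 8}.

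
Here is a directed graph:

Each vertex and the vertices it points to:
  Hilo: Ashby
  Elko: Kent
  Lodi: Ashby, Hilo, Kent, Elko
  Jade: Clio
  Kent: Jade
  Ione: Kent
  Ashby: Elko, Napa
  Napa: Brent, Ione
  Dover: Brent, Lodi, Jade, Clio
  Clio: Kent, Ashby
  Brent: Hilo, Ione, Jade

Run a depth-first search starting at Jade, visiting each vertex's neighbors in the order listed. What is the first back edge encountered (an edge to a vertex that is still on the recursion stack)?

DFS from Jade (visiting each vertex's neighbors in the order listed); mark gray on enter, black on exit:
Jade gray
  Clio gray
    Kent gray
      Kent→Jade: Jade is gray → back edge
First back edge: Kent → Jade.

Kent->Jade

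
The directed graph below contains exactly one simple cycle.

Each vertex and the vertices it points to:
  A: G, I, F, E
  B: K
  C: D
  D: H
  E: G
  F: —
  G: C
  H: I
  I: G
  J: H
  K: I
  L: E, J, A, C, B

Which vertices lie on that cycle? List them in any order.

DFS with gray/black marking from C:
C gray
  D gray
    H gray
      I gray
        G gray
          G→C: C is gray → back edge
Back edge closes the cycle C → D → H → I → G → C; its vertices are {C, D, G, H, I}.

C, D, G, H, I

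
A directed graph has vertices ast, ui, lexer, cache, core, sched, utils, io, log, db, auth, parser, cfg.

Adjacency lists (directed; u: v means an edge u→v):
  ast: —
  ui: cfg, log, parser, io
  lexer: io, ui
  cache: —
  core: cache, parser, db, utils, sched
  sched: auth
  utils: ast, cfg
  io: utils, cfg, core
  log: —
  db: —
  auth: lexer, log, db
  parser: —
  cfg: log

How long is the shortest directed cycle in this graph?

5

For each vertex v, BFS finds the shortest path from v back to v.
The shortest such closed walk is lexer → io → core → sched → auth → lexer, length 5.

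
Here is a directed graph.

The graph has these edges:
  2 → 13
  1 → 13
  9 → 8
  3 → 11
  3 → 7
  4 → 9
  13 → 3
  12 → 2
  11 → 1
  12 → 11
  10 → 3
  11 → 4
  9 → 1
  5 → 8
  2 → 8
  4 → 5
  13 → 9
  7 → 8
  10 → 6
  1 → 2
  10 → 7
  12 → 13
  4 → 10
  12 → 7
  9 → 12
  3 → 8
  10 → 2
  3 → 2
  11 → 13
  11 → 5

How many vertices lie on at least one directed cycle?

A vertex is on a directed cycle iff it belongs to a strongly connected component of size ≥ 2 (or has a self-loop).
The vertices on cycles are {1, 2, 3, 4, 9, 10, 11, 12, 13} — 9 in total.

9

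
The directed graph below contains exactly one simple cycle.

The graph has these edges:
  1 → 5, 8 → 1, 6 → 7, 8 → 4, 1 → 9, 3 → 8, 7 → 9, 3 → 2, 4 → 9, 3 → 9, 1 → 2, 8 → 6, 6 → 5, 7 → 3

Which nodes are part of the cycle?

3, 6, 7, 8

DFS with gray/black marking from 8:
8 gray
  6 gray
    5 gray
    5 black
    7 gray
      9 gray
      9 black
      3 gray
        3→9: 9 black — skip
        2 gray
        2 black
        3→8: 8 is gray → back edge
Back edge closes the cycle 8 → 6 → 7 → 3 → 8; its vertices are {3, 6, 7, 8}.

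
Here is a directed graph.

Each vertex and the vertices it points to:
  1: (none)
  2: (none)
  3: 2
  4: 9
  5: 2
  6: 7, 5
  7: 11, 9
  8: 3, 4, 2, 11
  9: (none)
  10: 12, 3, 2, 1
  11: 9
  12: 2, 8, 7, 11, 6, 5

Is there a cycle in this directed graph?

No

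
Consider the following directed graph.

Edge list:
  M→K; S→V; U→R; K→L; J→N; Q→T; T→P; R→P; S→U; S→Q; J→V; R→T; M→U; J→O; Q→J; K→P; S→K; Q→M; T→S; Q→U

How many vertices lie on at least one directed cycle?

A vertex is on a directed cycle iff it belongs to a strongly connected component of size ≥ 2 (or has a self-loop).
The vertices on cycles are {M, Q, R, S, T, U} — 6 in total.

6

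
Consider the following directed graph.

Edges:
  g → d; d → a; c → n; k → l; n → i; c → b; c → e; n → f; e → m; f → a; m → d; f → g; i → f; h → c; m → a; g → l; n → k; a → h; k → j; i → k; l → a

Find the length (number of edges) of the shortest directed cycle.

5

For each vertex v, BFS finds the shortest path from v back to v.
The shortest such closed walk is c → e → m → a → h → c, length 5.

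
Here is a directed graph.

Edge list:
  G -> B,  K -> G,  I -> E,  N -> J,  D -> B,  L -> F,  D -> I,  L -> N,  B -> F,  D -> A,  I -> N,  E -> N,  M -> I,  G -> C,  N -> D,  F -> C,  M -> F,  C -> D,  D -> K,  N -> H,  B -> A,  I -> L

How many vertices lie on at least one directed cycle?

A vertex is on a directed cycle iff it belongs to a strongly connected component of size ≥ 2 (or has a self-loop).
The vertices on cycles are {B, C, D, E, F, G, I, K, L, N} — 10 in total.

10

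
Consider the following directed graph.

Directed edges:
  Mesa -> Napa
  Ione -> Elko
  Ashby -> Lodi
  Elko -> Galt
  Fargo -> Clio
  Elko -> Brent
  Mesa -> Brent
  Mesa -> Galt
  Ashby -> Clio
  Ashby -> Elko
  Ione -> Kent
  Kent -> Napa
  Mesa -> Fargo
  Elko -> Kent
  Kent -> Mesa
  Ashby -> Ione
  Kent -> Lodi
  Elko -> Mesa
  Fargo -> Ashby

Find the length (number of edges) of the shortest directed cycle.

For each vertex v, BFS finds the shortest path from v back to v.
The shortest such closed walk is Fargo → Ashby → Elko → Mesa → Fargo, length 4.

4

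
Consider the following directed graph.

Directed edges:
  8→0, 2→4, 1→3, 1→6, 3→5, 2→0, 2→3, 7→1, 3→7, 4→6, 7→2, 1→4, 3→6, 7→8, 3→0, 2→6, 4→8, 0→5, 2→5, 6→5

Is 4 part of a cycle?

No

4 lies on a cycle iff there is a path from 4 back to itself.
Exploring from 4, it never reaches itself; equivalently, its strongly connected component is a singleton.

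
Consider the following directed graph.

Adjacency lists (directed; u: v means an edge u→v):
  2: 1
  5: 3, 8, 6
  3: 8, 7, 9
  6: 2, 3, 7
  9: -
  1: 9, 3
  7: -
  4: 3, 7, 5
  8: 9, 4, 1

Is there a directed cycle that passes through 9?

No

9 lies on a cycle iff there is a path from 9 back to itself.
Exploring from 9, it never reaches itself; equivalently, its strongly connected component is a singleton.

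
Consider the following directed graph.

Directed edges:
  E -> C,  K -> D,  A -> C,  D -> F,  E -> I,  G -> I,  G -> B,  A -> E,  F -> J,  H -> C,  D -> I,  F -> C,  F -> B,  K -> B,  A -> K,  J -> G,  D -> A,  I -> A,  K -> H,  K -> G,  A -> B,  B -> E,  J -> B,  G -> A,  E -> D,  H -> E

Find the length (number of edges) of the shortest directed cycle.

3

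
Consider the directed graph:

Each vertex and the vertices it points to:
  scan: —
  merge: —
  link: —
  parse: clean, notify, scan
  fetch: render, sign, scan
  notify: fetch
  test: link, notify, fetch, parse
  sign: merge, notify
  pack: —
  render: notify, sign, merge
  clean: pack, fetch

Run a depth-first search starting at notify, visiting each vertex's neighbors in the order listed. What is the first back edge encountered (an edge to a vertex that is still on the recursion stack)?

DFS from notify (visiting each vertex's neighbors in the order listed); mark gray on enter, black on exit:
notify gray
  fetch gray
    render gray
      render→notify: notify is gray → back edge
First back edge: render → notify.

render→notify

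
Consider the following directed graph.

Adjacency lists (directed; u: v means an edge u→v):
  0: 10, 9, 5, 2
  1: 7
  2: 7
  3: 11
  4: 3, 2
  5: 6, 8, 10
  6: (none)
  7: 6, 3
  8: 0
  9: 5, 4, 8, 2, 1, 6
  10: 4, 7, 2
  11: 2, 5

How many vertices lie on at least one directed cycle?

A vertex is on a directed cycle iff it belongs to a strongly connected component of size ≥ 2 (or has a self-loop).
The vertices on cycles are {0, 1, 2, 3, 4, 5, 7, 8, 9, 10, 11} — 11 in total.

11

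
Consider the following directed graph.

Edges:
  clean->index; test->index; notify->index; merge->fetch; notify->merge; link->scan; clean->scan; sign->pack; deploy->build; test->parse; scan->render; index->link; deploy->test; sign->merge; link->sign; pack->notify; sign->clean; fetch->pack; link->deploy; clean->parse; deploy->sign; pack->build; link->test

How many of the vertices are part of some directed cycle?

10

A vertex is on a directed cycle iff it belongs to a strongly connected component of size ≥ 2 (or has a self-loop).
The vertices on cycles are {link, pack, sign, test, clean, fetch, index, merge, deploy, notify} — 10 in total.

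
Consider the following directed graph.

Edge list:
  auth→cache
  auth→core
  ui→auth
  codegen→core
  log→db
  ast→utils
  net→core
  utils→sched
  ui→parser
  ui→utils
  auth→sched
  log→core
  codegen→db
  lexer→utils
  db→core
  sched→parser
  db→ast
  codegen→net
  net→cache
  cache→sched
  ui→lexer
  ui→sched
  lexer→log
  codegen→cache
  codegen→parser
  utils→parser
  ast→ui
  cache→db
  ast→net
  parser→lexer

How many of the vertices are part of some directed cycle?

A vertex is on a directed cycle iff it belongs to a strongly connected component of size ≥ 2 (or has a self-loop).
The vertices on cycles are {db, ui, ast, log, net, auth, cache, lexer, sched, utils, parser} — 11 in total.

11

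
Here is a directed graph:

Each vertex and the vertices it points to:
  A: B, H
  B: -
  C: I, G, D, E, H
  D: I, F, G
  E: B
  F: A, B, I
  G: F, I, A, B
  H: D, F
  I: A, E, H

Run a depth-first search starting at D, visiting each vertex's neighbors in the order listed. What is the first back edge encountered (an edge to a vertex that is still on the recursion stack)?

H->D

DFS from D (visiting each vertex's neighbors in the order listed); mark gray on enter, black on exit:
D gray
  I gray
    A gray
      B gray
      B black
      H gray
        H→D: D is gray → back edge
First back edge: H → D.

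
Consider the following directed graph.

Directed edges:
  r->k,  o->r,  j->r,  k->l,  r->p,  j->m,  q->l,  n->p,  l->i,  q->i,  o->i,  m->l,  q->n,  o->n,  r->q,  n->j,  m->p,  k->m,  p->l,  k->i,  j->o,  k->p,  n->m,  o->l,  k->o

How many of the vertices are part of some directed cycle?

6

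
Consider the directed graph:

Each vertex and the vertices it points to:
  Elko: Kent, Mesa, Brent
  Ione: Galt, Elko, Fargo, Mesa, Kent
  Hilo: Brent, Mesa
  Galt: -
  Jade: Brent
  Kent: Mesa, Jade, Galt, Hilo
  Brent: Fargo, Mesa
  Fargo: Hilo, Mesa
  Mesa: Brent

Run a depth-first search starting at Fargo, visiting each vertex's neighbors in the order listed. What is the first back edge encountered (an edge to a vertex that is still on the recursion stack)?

Brent->Fargo

DFS from Fargo (visiting each vertex's neighbors in the order listed); mark gray on enter, black on exit:
Fargo gray
  Hilo gray
    Brent gray
      Brent→Fargo: Fargo is gray → back edge
First back edge: Brent → Fargo.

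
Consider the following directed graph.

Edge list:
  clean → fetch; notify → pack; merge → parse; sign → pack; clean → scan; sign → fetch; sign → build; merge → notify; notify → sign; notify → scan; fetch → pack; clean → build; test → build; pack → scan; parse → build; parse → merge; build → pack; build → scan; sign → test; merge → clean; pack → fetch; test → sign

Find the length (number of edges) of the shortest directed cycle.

2

For each vertex v, BFS finds the shortest path from v back to v.
The shortest such closed walk is merge → parse → merge, length 2.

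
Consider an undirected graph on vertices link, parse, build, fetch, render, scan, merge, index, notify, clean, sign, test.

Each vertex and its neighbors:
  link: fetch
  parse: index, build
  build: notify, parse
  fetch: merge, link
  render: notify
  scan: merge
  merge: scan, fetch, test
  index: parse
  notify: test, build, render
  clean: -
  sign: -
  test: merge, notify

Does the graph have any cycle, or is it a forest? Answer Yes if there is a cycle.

DFS, tracking each vertex's parent; an edge to a visited non-parent vertex closes a cycle.
Start from render:
visit render (parent –)
  visit notify (parent render)
    visit test (parent notify)
      visit merge (parent test)
        visit scan (parent merge)
          scan–merge: parent, skip
        visit fetch (parent merge)
          fetch–merge: parent, skip
          visit link (parent fetch)
            link–fetch: parent, skip
        merge–test: parent, skip
      test–notify: parent, skip
    visit build (parent notify)
      build–notify: parent, skip
      visit parse (parent build)
        visit index (parent parse)
          index–parse: parent, skip
        parse–build: parent, skip
    notify–render: parent, skip
visit clean (parent –)
visit sign (parent –)
No non-parent visited neighbor found — the graph is a forest.

No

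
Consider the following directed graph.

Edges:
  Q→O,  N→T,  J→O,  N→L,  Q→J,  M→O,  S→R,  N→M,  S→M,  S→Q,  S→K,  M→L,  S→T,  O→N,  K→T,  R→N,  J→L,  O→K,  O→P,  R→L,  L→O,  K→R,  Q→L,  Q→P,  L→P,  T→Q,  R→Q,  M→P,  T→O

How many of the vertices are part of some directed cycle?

A vertex is on a directed cycle iff it belongs to a strongly connected component of size ≥ 2 (or has a self-loop).
The vertices on cycles are {J, K, L, M, N, O, Q, R, T} — 9 in total.

9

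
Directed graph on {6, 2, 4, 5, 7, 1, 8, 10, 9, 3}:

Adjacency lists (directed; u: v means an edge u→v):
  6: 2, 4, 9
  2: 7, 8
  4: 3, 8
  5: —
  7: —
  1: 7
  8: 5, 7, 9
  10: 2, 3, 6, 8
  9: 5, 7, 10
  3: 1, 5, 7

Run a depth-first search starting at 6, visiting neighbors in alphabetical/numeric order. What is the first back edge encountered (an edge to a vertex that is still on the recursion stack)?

10->2

DFS from 6 (visiting neighbors in alphabetical/numeric order); mark gray on enter, black on exit:
6 gray
  2 gray
    7 gray
    7 black
    8 gray
      5 gray
      5 black
      8→7: 7 black — skip
      9 gray
        9→5: 5 black — skip
        9→7: 7 black — skip
        10 gray
          10→2: 2 is gray → back edge
First back edge: 10 → 2.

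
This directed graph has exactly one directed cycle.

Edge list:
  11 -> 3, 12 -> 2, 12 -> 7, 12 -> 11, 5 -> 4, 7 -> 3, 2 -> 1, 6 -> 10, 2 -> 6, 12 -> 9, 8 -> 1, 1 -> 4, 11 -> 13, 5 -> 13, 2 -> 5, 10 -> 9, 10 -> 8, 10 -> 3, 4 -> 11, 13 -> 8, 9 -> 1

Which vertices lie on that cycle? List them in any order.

1, 4, 8, 11, 13

DFS with gray/black marking from 11:
11 gray
  13 gray
    8 gray
      1 gray
        4 gray
          4→11: 11 is gray → back edge
Back edge closes the cycle 11 → 13 → 8 → 1 → 4 → 11; its vertices are {1, 4, 8, 11, 13}.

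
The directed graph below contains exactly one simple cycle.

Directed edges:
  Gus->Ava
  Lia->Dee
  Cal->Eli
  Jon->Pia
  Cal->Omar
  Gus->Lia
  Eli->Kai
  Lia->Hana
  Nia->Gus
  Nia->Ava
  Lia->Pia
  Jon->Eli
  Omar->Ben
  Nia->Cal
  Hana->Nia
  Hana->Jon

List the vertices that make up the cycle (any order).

DFS with gray/black marking from Hana:
Hana gray
  Nia gray
    Gus gray
      Lia gray
        Lia→Hana: Hana is gray → back edge
Back edge closes the cycle Hana → Nia → Gus → Lia → Hana; its vertices are {Gus, Lia, Nia, Hana}.

Gus, Lia, Nia, Hana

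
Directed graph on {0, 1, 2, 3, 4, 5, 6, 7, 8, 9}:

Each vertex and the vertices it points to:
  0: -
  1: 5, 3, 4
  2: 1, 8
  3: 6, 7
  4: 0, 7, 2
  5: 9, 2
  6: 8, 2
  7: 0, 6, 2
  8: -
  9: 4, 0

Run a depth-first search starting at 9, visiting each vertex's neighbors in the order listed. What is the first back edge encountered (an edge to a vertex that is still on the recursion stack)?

5->9

DFS from 9 (visiting each vertex's neighbors in the order listed); mark gray on enter, black on exit:
9 gray
  4 gray
    0 gray
    0 black
    7 gray
      7→0: 0 black — skip
      6 gray
        8 gray
        8 black
        2 gray
          1 gray
            5 gray
              5→9: 9 is gray → back edge
First back edge: 5 → 9.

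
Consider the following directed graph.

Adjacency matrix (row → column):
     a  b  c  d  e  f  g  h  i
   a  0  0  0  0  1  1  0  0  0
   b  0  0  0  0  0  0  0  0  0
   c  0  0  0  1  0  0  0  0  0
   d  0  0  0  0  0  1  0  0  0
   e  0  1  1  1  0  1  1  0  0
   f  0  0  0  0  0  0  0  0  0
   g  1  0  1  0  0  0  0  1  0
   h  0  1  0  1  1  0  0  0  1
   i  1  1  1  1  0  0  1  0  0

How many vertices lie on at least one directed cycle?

5

A vertex is on a directed cycle iff it belongs to a strongly connected component of size ≥ 2 (or has a self-loop).
The vertices on cycles are {a, e, g, h, i} — 5 in total.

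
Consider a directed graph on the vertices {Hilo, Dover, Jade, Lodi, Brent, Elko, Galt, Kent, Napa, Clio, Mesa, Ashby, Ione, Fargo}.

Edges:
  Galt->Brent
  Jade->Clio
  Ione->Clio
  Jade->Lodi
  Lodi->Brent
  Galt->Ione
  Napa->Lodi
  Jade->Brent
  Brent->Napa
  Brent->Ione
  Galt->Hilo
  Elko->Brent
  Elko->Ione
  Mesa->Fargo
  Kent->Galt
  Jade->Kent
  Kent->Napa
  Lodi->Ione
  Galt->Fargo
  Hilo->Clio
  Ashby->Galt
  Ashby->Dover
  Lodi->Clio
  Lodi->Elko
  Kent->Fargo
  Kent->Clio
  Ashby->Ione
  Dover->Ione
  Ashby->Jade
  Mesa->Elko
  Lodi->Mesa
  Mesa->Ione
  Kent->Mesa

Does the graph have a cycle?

DFS with white/gray/black marking, starting from Ashby:
Ashby gray
  Dover gray
    Ione gray
      Clio gray
      Clio black
    Ione black
  Dover black
  Ashby→Ione: Ione black — skip
  Galt gray
    Brent gray
      Brent→Ione: Ione black — skip
      Napa gray
        Lodi gray
          Lodi→Clio: Clio black — skip
          Lodi→Ione: Ione black — skip
          Lodi→Brent: Brent is gray → back edge
Back edge found, so a cycle exists: Brent → Napa → Lodi → Brent.

Yes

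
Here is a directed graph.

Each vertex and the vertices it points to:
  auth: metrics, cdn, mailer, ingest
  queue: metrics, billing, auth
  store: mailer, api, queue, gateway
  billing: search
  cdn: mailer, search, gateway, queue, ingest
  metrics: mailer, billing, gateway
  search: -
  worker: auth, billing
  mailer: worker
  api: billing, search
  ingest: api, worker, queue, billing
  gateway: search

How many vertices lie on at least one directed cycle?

7

A vertex is on a directed cycle iff it belongs to a strongly connected component of size ≥ 2 (or has a self-loop).
The vertices on cycles are {cdn, auth, queue, ingest, mailer, worker, metrics} — 7 in total.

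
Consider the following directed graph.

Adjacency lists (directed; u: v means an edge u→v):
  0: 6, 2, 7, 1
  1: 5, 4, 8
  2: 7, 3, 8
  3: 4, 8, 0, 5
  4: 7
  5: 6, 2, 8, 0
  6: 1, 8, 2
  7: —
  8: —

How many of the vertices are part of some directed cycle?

A vertex is on a directed cycle iff it belongs to a strongly connected component of size ≥ 2 (or has a self-loop).
The vertices on cycles are {0, 1, 2, 3, 5, 6} — 6 in total.

6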